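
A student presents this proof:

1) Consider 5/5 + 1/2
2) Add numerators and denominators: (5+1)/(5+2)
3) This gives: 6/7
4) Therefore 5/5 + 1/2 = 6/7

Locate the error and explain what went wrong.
Step 2: Add numerators and denominators: (5+1)/(5+2)

Step 2 incorrectly adds fractions by separately adding numerators and denominators. This is wrong. The correct method requires a common denominator: 5/5 + 1/2 = (5×2 + 1×5)/(5×2) = 15/10 = 3/2. The method used gives 6/7, which is different.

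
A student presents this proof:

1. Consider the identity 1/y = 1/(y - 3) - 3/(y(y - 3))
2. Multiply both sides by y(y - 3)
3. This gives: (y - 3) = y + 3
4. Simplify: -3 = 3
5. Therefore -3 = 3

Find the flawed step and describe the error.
Step 3: This gives: (y - 3) = y + 3

Step 3 makes a sign error when clearing denominators. Multiplying -3/(y(y - 3)) by y(y - 3) gives -3, not +3. The correct result is (y - 3) = y - 3, which is trivially true, not (y - 3) = y + 3. (Step 1 is a valid identity: 1/(y - 3) - 3/(y(y - 3)) = (y - 3)/(y(y - 3)) = 1/y.)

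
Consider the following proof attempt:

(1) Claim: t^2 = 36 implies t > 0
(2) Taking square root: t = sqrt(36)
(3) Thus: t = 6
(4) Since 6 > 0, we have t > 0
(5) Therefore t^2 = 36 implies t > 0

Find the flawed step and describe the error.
Step 2: Taking square root: t = sqrt(36)

Step 2 takes the square root and assumes the positive root only. The equation t^2 = 36 actually has two solutions: t = 6 and t = -6. The proof silently assumes t > 0 without justification, then uses this assumption to conclude t > 0, which is circular. The counterexample t = -6 shows the claim is false.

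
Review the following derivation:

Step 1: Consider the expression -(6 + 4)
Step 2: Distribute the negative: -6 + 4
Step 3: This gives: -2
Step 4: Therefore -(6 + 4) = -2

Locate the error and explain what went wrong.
Step 2: Distribute the negative: -6 + 4

Step 2 incorrectly distributes the negative sign. The correct distribution is -(6 + 4) = -6 - 4 = -10. The negative must be applied to both terms, not just the first. The error treats -(6 + 4) as -6 + 4, which equals -2 instead of -10.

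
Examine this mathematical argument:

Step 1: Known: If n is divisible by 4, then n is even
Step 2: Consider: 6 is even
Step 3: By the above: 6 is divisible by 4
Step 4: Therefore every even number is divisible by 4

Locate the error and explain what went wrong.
Step 3: By the above: 6 is divisible by 4

Step 3 commits the fallacy of affirming the consequent. The known fact 'divisible by 4 → even' does NOT imply 'even → divisible by 4'. That would be the converse, which is false. For example, 6 is even but 6 ÷ 4 = 1.50, which is not an integer.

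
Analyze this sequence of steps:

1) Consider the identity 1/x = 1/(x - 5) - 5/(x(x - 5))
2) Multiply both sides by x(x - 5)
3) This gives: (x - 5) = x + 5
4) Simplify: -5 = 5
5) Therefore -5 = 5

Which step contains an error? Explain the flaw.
Step 3: This gives: (x - 5) = x + 5

Step 3 makes a sign error when clearing denominators. Multiplying -5/(x(x - 5)) by x(x - 5) gives -5, not +5. The correct result is (x - 5) = x - 5, which is trivially true, not (x - 5) = x + 5. (Step 1 is a valid identity: 1/(x - 5) - 5/(x(x - 5)) = (x - 5)/(x(x - 5)) = 1/x.)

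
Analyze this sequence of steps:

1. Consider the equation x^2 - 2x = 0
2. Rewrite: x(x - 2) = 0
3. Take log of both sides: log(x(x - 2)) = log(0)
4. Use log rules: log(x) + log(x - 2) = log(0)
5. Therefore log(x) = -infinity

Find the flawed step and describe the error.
Step 3: Take log of both sides: log(x(x - 2)) = log(0)

Step 3 takes the logarithm of both sides, resulting in log(0) on the right side. The logarithm is only defined for positive numbers; log(0) is undefined (approaches negative infinity). This operation is invalid.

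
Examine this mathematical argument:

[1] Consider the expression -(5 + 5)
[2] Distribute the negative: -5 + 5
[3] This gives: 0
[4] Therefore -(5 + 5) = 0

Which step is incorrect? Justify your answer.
Step 2: Distribute the negative: -5 + 5

Step 2 incorrectly distributes the negative sign. The correct distribution is -(5 + 5) = -5 - 5 = -10. The negative must be applied to both terms, not just the first. The error treats -(5 + 5) as -5 + 5, which equals 0 instead of -10.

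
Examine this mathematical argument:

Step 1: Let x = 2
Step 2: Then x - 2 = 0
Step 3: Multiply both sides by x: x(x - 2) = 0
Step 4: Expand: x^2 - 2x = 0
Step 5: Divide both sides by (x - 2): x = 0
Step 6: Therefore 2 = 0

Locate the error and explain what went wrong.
Step 5: Divide both sides by (x - 2): x = 0

Step 5 divides both sides by (x - 2). However, since x = 2, we have (x - 2) = 0. Division by zero is undefined, making this step invalid.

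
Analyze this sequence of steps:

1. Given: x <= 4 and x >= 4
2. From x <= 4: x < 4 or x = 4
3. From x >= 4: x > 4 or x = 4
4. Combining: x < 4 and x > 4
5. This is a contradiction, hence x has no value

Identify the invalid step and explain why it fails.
Step 4: Combining: x < 4 and x > 4

Step 4 incorrectly combines the conditions. From x <= 4 and x >= 4, the intersection is x = 4. The error treats the 'or' cases as 'and' requirements. The correct conclusion is that x = 4 is the unique solution, not that no solution exists.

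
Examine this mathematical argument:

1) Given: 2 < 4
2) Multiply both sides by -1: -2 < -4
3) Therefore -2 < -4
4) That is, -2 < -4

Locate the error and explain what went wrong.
Step 2: Multiply both sides by -1: -2 < -4

Step 2 multiplies both sides by -1 but fails to reverse the inequality sign. When multiplying (or dividing) an inequality by a negative number, the direction must be reversed. Since 2 < 4, we should get -2 > -4, i.e., -2 > -4.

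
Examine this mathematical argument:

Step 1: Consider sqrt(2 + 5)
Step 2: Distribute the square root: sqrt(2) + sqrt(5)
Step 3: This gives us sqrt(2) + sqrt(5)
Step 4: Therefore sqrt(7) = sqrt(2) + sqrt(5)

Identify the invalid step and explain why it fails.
Step 2: Distribute the square root: sqrt(2) + sqrt(5)

Step 2 incorrectly 'distributes' the square root over addition. The square root function does not distribute: sqrt(a + b) ≠ sqrt(a) + sqrt(b). In fact, sqrt(2 + 5) = sqrt(7) ≈ 2.6458, while sqrt(2) + sqrt(5) ≈ 3.6503.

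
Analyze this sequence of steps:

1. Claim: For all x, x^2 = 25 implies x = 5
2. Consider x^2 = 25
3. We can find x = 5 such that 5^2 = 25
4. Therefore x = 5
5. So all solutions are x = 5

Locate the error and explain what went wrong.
Step 4: Therefore x = 5

Step 4 incorrectly concludes that x = 5 is the only solution. The proof shows that x = 5 is A solution (existence), but does not show it is the ONLY solution (uniqueness). In fact, x = -5 is also a solution since (-5)^2 = 25. Finding one solution doesn't prove there are no others.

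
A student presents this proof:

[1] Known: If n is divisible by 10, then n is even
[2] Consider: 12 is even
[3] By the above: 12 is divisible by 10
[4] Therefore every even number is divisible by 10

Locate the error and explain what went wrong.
Step 3: By the above: 12 is divisible by 10

Step 3 commits the fallacy of affirming the consequent. The known fact 'divisible by 10 → even' does NOT imply 'even → divisible by 10'. That would be the converse, which is false. For example, 12 is even but 12 ÷ 10 = 1.20, which is not an integer.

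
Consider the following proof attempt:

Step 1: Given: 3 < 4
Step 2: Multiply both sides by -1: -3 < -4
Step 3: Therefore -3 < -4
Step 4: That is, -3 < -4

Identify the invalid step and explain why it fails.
Step 2: Multiply both sides by -1: -3 < -4

Step 2 multiplies both sides by -1 but fails to reverse the inequality sign. When multiplying (or dividing) an inequality by a negative number, the direction must be reversed. Since 3 < 4, we should get -3 > -4, i.e., -3 > -4.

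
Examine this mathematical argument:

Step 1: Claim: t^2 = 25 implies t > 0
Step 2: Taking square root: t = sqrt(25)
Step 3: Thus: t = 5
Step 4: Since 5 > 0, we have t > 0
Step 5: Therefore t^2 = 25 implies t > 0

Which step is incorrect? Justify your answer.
Step 2: Taking square root: t = sqrt(25)

Step 2 takes the square root and assumes the positive root only. The equation t^2 = 25 actually has two solutions: t = 5 and t = -5. The proof silently assumes t > 0 without justification, then uses this assumption to conclude t > 0, which is circular. The counterexample t = -5 shows the claim is false.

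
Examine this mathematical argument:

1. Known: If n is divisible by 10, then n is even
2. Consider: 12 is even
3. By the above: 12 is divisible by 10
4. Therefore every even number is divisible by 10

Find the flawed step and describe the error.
Step 3: By the above: 12 is divisible by 10

Step 3 commits the fallacy of affirming the consequent. The known fact 'divisible by 10 → even' does NOT imply 'even → divisible by 10'. That would be the converse, which is false. For example, 12 is even but 12 ÷ 10 = 1.20, which is not an integer.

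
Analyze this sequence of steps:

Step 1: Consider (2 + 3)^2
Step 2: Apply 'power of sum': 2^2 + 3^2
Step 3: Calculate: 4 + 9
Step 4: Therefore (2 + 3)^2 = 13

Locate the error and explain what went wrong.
Step 2: Apply 'power of sum': 2^2 + 3^2

Step 2 incorrectly applies a non-existent rule '(a+b)^n = a^n + b^n'. This is false in general. The correct expansion uses the binomial theorem. The actual value is (2 + 3)^2 = 5^2 = 25, not 13.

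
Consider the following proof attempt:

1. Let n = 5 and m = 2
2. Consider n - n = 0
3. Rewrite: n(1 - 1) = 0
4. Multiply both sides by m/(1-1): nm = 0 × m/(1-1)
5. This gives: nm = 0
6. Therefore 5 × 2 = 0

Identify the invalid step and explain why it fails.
Step 4: Multiply both sides by m/(1-1): nm = 0 × m/(1-1)

Step 4 multiplies both sides by m/(1-1). However, 1-1 = 0, so this is multiplication by m/0, which is undefined. We cannot multiply by an undefined expression.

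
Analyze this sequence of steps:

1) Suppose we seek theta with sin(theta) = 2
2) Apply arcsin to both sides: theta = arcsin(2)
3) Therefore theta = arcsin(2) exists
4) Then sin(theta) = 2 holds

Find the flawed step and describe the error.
Step 2: Apply arcsin to both sides: theta = arcsin(2)

Step 2 applies arcsin to 2. However, arcsin(x) is only defined for x in [-1, 1] because sin(theta) can only produce values in that range. Since |2| > 1, arcsin(2) is undefined. There is no angle whose sine equals 2.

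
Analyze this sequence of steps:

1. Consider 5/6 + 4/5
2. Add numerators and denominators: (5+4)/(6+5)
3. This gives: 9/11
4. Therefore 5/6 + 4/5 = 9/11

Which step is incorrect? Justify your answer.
Step 2: Add numerators and denominators: (5+4)/(6+5)

Step 2 incorrectly adds fractions by separately adding numerators and denominators. This is wrong. The correct method requires a common denominator: 5/6 + 4/5 = (5×5 + 4×6)/(6×5) = 49/30 = 49/30. The method used gives 9/11, which is different.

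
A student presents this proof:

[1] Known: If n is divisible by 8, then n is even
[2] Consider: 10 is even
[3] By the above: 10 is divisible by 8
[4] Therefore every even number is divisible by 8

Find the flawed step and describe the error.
Step 3: By the above: 10 is divisible by 8

Step 3 commits the fallacy of affirming the consequent. The known fact 'divisible by 8 → even' does NOT imply 'even → divisible by 8'. That would be the converse, which is false. For example, 10 is even but 10 ÷ 8 = 1.25, which is not an integer.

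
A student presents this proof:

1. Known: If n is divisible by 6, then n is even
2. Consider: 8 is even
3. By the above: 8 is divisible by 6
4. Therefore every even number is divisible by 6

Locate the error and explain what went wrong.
Step 3: By the above: 8 is divisible by 6

Step 3 commits the fallacy of affirming the consequent. The known fact 'divisible by 6 → even' does NOT imply 'even → divisible by 6'. That would be the converse, which is false. For example, 8 is even but 8 ÷ 6 = 1.33, which is not an integer.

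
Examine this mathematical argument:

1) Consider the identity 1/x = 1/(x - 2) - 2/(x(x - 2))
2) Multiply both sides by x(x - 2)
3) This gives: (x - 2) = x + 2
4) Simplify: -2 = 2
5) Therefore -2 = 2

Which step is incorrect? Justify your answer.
Step 3: This gives: (x - 2) = x + 2

Step 3 makes a sign error when clearing denominators. Multiplying -2/(x(x - 2)) by x(x - 2) gives -2, not +2. The correct result is (x - 2) = x - 2, which is trivially true, not (x - 2) = x + 2. (Step 1 is a valid identity: 1/(x - 2) - 2/(x(x - 2)) = (x - 2)/(x(x - 2)) = 1/x.)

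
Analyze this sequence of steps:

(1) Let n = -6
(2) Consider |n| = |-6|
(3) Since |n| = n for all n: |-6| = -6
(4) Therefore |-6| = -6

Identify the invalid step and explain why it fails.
Step 3: Since |n| = n for all n: |-6| = -6

Step 3 incorrectly states that |n| = n for all n. The correct definition is |n| = n when n >= 0, and |n| = -n when n < 0. Since -6 < 0, we have |-6| = -(-6) = 6, not -6.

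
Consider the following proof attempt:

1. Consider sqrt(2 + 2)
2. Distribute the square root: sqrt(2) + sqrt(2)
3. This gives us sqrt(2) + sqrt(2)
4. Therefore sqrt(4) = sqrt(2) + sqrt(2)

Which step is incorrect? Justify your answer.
Step 2: Distribute the square root: sqrt(2) + sqrt(2)

Step 2 incorrectly 'distributes' the square root over addition. The square root function does not distribute: sqrt(a + b) ≠ sqrt(a) + sqrt(b). In fact, sqrt(2 + 2) = sqrt(4) ≈ 2.0000, while sqrt(2) + sqrt(2) ≈ 2.8284.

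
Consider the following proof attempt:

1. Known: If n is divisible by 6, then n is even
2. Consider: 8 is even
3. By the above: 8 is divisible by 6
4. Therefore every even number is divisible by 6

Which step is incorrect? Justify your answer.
Step 3: By the above: 8 is divisible by 6

Step 3 commits the fallacy of affirming the consequent. The known fact 'divisible by 6 → even' does NOT imply 'even → divisible by 6'. That would be the converse, which is false. For example, 8 is even but 8 ÷ 6 = 1.33, which is not an integer.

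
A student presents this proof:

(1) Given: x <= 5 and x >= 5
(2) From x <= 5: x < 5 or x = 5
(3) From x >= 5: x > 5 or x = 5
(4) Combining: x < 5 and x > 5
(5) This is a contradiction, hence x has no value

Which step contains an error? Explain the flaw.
Step 4: Combining: x < 5 and x > 5

Step 4 incorrectly combines the conditions. From x <= 5 and x >= 5, the intersection is x = 5. The error treats the 'or' cases as 'and' requirements. The correct conclusion is that x = 5 is the unique solution, not that no solution exists.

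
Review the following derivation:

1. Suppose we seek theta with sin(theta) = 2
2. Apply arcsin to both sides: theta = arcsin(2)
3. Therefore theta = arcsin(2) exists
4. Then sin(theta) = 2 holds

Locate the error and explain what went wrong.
Step 2: Apply arcsin to both sides: theta = arcsin(2)

Step 2 applies arcsin to 2. However, arcsin(x) is only defined for x in [-1, 1] because sin(theta) can only produce values in that range. Since |2| > 1, arcsin(2) is undefined. There is no angle whose sine equals 2.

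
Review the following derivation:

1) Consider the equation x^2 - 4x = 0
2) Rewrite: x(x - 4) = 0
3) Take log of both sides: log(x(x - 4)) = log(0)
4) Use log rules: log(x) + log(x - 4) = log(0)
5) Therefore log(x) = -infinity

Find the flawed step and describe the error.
Step 3: Take log of both sides: log(x(x - 4)) = log(0)

Step 3 takes the logarithm of both sides, resulting in log(0) on the right side. The logarithm is only defined for positive numbers; log(0) is undefined (approaches negative infinity). This operation is invalid.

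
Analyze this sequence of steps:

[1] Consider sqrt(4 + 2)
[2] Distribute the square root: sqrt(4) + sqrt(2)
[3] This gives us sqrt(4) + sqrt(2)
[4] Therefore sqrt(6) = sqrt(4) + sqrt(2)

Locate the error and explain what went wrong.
Step 2: Distribute the square root: sqrt(4) + sqrt(2)

Step 2 incorrectly 'distributes' the square root over addition. The square root function does not distribute: sqrt(a + b) ≠ sqrt(a) + sqrt(b). In fact, sqrt(4 + 2) = sqrt(6) ≈ 2.4495, while sqrt(4) + sqrt(2) ≈ 3.4142.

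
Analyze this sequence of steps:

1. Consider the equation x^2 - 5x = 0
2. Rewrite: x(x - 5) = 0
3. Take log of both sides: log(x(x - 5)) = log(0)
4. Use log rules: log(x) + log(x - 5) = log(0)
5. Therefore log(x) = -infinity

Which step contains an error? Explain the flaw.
Step 3: Take log of both sides: log(x(x - 5)) = log(0)

Step 3 takes the logarithm of both sides, resulting in log(0) on the right side. The logarithm is only defined for positive numbers; log(0) is undefined (approaches negative infinity). This operation is invalid.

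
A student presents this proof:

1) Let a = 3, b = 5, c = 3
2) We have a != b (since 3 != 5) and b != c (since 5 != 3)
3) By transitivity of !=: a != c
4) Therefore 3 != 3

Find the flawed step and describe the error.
Step 3: By transitivity of !=: a != c

Step 3 incorrectly applies transitivity to the '!=' relation. Transitivity states: if a R b and b R c, then a R c. However, '!=' is not transitive. Counterexample: 3 != 5 and 5 != 3, but 3 = 3 (both equal 3). Transitivity holds for relations like <, <=, =, but not for !=.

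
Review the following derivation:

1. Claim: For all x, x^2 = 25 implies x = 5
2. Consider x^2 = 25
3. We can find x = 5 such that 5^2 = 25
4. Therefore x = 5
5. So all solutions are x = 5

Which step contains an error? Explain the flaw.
Step 4: Therefore x = 5

Step 4 incorrectly concludes that x = 5 is the only solution. The proof shows that x = 5 is A solution (existence), but does not show it is the ONLY solution (uniqueness). In fact, x = -5 is also a solution since (-5)^2 = 25. Finding one solution doesn't prove there are no others.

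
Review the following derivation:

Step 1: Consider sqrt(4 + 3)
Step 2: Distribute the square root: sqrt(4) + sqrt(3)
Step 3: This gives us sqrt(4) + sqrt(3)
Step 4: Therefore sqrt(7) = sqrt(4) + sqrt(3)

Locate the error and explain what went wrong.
Step 2: Distribute the square root: sqrt(4) + sqrt(3)

Step 2 incorrectly 'distributes' the square root over addition. The square root function does not distribute: sqrt(a + b) ≠ sqrt(a) + sqrt(b). In fact, sqrt(4 + 3) = sqrt(7) ≈ 2.6458, while sqrt(4) + sqrt(3) ≈ 3.7321.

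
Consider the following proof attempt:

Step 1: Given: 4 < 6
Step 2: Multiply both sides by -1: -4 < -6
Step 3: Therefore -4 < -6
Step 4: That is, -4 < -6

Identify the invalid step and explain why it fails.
Step 2: Multiply both sides by -1: -4 < -6

Step 2 multiplies both sides by -1 but fails to reverse the inequality sign. When multiplying (or dividing) an inequality by a negative number, the direction must be reversed. Since 4 < 6, we should get -4 > -6, i.e., -4 > -6.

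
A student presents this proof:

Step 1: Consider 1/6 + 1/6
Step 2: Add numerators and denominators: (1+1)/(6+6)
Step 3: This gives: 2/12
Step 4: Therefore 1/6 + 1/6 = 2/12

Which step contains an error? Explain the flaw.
Step 2: Add numerators and denominators: (1+1)/(6+6)

Step 2 incorrectly adds fractions by separately adding numerators and denominators. This is wrong. The correct method requires a common denominator: 1/6 + 1/6 = (1×6 + 1×6)/(6×6) = 12/36 = 1/3. The method used gives 2/12, which is different.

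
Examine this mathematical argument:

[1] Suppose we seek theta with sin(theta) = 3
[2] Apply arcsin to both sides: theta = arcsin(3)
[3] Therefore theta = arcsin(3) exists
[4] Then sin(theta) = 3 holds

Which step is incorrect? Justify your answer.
Step 2: Apply arcsin to both sides: theta = arcsin(3)

Step 2 applies arcsin to 3. However, arcsin(x) is only defined for x in [-1, 1] because sin(theta) can only produce values in that range. Since |3| > 1, arcsin(3) is undefined. There is no angle whose sine equals 3.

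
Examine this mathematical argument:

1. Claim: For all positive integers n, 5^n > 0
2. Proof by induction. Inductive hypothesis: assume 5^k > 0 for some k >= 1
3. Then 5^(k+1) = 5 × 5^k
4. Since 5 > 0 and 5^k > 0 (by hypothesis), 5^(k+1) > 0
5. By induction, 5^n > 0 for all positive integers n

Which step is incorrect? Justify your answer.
Step 5: By induction, 5^n > 0 for all positive integers n

Step 5 concludes the proof by induction, but no base case was ever established. A valid induction proof requires: (1) a base case proving 5^1 > 0, and (2) an inductive step showing IF 5^k > 0 THEN 5^(k+1) > 0. Steps 2-4 correctly establish the inductive step, but without the base case the conclusion in step 5 does not follow.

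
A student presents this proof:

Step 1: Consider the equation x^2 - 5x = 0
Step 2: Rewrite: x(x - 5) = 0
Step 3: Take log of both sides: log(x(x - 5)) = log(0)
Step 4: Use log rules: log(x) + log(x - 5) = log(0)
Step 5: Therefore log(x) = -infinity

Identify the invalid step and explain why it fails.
Step 3: Take log of both sides: log(x(x - 5)) = log(0)

Step 3 takes the logarithm of both sides, resulting in log(0) on the right side. The logarithm is only defined for positive numbers; log(0) is undefined (approaches negative infinity). This operation is invalid.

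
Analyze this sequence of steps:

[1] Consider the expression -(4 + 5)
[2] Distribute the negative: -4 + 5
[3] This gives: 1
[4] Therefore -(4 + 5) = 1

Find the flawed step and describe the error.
Step 2: Distribute the negative: -4 + 5

Step 2 incorrectly distributes the negative sign. The correct distribution is -(4 + 5) = -4 - 5 = -9. The negative must be applied to both terms, not just the first. The error treats -(4 + 5) as -4 + 5, which equals 1 instead of -9.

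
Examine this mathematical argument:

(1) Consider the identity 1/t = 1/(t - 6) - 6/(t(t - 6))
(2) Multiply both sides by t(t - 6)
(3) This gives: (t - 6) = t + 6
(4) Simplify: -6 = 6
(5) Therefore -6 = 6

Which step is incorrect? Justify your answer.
Step 3: This gives: (t - 6) = t + 6

Step 3 makes a sign error when clearing denominators. Multiplying -6/(t(t - 6)) by t(t - 6) gives -6, not +6. The correct result is (t - 6) = t - 6, which is trivially true, not (t - 6) = t + 6. (Step 1 is a valid identity: 1/(t - 6) - 6/(t(t - 6)) = (t - 6)/(t(t - 6)) = 1/t.)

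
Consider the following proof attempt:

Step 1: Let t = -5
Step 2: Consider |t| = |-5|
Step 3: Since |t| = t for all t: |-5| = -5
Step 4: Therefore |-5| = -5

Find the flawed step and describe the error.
Step 3: Since |t| = t for all t: |-5| = -5

Step 3 incorrectly states that |t| = t for all t. The correct definition is |t| = t when t >= 0, and |t| = -t when t < 0. Since -5 < 0, we have |-5| = -(-5) = 5, not -5.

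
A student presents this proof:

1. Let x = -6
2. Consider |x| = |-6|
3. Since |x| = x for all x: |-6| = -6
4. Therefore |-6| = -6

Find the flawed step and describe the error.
Step 3: Since |x| = x for all x: |-6| = -6

Step 3 incorrectly states that |x| = x for all x. The correct definition is |x| = x when x >= 0, and |x| = -x when x < 0. Since -6 < 0, we have |-6| = -(-6) = 6, not -6.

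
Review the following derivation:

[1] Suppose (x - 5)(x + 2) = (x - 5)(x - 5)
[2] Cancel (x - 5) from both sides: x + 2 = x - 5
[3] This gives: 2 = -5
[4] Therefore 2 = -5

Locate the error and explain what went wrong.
Step 2: Cancel (x - 5) from both sides: x + 2 = x - 5

Step 2 cancels (x - 5) from both sides. This is only valid if (x - 5) ≠ 0, i.e., x ≠ 5. When x = 5, both sides equal zero regardless of the other factors. The correct approach requires considering x = 5 as a separate case.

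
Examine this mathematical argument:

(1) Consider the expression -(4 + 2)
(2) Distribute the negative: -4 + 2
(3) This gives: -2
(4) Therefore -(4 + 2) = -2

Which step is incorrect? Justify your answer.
Step 2: Distribute the negative: -4 + 2

Step 2 incorrectly distributes the negative sign. The correct distribution is -(4 + 2) = -4 - 2 = -6. The negative must be applied to both terms, not just the first. The error treats -(4 + 2) as -4 + 2, which equals -2 instead of -6.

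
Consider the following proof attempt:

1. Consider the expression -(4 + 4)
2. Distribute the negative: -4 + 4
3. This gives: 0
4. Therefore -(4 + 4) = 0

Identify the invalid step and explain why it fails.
Step 2: Distribute the negative: -4 + 4

Step 2 incorrectly distributes the negative sign. The correct distribution is -(4 + 4) = -4 - 4 = -8. The negative must be applied to both terms, not just the first. The error treats -(4 + 4) as -4 + 4, which equals 0 instead of -8.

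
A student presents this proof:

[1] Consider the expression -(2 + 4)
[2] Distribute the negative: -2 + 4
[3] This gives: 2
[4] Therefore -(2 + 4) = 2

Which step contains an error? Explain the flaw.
Step 2: Distribute the negative: -2 + 4

Step 2 incorrectly distributes the negative sign. The correct distribution is -(2 + 4) = -2 - 4 = -6. The negative must be applied to both terms, not just the first. The error treats -(2 + 4) as -2 + 4, which equals 2 instead of -6.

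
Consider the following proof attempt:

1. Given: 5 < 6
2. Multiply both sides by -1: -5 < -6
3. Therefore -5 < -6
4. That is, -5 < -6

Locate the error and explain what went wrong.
Step 2: Multiply both sides by -1: -5 < -6

Step 2 multiplies both sides by -1 but fails to reverse the inequality sign. When multiplying (or dividing) an inequality by a negative number, the direction must be reversed. Since 5 < 6, we should get -5 > -6, i.e., -5 > -6.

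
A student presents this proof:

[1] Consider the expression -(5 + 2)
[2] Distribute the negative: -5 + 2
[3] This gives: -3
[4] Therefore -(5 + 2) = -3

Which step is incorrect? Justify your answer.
Step 2: Distribute the negative: -5 + 2

Step 2 incorrectly distributes the negative sign. The correct distribution is -(5 + 2) = -5 - 2 = -7. The negative must be applied to both terms, not just the first. The error treats -(5 + 2) as -5 + 2, which equals -3 instead of -7.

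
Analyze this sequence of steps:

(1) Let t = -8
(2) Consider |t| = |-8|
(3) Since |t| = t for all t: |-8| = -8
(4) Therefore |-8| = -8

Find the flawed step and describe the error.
Step 3: Since |t| = t for all t: |-8| = -8

Step 3 incorrectly states that |t| = t for all t. The correct definition is |t| = t when t >= 0, and |t| = -t when t < 0. Since -8 < 0, we have |-8| = -(-8) = 8, not -8.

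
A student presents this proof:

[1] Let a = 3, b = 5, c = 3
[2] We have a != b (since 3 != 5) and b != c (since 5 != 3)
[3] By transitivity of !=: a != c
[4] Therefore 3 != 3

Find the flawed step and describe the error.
Step 3: By transitivity of !=: a != c

Step 3 incorrectly applies transitivity to the '!=' relation. Transitivity states: if a R b and b R c, then a R c. However, '!=' is not transitive. Counterexample: 3 != 5 and 5 != 3, but 3 = 3 (both equal 3). Transitivity holds for relations like <, <=, =, but not for !=.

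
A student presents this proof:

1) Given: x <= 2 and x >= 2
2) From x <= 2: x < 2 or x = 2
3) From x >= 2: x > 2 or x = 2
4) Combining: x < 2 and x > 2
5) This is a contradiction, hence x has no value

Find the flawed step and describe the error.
Step 4: Combining: x < 2 and x > 2

Step 4 incorrectly combines the conditions. From x <= 2 and x >= 2, the intersection is x = 2. The error treats the 'or' cases as 'and' requirements. The correct conclusion is that x = 2 is the unique solution, not that no solution exists.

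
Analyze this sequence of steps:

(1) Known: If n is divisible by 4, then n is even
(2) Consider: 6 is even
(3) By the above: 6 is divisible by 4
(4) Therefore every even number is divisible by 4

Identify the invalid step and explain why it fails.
Step 3: By the above: 6 is divisible by 4

Step 3 commits the fallacy of affirming the consequent. The known fact 'divisible by 4 → even' does NOT imply 'even → divisible by 4'. That would be the converse, which is false. For example, 6 is even but 6 ÷ 4 = 1.50, which is not an integer.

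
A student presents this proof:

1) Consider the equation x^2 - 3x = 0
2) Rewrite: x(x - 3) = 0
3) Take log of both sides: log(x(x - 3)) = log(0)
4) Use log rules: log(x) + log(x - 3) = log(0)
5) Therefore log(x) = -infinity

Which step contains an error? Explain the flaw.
Step 3: Take log of both sides: log(x(x - 3)) = log(0)

Step 3 takes the logarithm of both sides, resulting in log(0) on the right side. The logarithm is only defined for positive numbers; log(0) is undefined (approaches negative infinity). This operation is invalid.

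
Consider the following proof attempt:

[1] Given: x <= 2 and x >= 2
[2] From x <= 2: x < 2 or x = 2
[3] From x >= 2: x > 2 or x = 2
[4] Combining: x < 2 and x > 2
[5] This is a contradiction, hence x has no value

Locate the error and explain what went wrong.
Step 4: Combining: x < 2 and x > 2

Step 4 incorrectly combines the conditions. From x <= 2 and x >= 2, the intersection is x = 2. The error treats the 'or' cases as 'and' requirements. The correct conclusion is that x = 2 is the unique solution, not that no solution exists.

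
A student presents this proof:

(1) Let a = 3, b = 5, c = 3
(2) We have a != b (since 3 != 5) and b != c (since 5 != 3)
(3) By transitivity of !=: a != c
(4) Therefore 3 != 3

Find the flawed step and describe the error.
Step 3: By transitivity of !=: a != c

Step 3 incorrectly applies transitivity to the '!=' relation. Transitivity states: if a R b and b R c, then a R c. However, '!=' is not transitive. Counterexample: 3 != 5 and 5 != 3, but 3 = 3 (both equal 3). Transitivity holds for relations like <, <=, =, but not for !=.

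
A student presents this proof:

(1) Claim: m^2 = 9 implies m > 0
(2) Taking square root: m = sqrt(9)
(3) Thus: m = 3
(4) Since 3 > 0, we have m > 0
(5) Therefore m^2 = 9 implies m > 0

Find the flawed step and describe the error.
Step 2: Taking square root: m = sqrt(9)

Step 2 takes the square root and assumes the positive root only. The equation m^2 = 9 actually has two solutions: m = 3 and m = -3. The proof silently assumes m > 0 without justification, then uses this assumption to conclude m > 0, which is circular. The counterexample m = -3 shows the claim is false.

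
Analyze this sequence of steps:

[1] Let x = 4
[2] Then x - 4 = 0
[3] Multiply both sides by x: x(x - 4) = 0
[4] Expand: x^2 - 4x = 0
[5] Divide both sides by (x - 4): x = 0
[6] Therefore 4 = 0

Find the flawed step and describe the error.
Step 5: Divide both sides by (x - 4): x = 0

Step 5 divides both sides by (x - 4). However, since x = 4, we have (x - 4) = 0. Division by zero is undefined, making this step invalid.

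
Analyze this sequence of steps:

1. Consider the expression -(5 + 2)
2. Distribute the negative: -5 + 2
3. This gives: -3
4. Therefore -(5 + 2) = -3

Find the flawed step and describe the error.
Step 2: Distribute the negative: -5 + 2

Step 2 incorrectly distributes the negative sign. The correct distribution is -(5 + 2) = -5 - 2 = -7. The negative must be applied to both terms, not just the first. The error treats -(5 + 2) as -5 + 2, which equals -3 instead of -7.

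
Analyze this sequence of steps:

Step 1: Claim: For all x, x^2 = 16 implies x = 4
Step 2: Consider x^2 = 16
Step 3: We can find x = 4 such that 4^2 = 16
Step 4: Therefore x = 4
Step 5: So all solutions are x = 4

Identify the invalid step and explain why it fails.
Step 4: Therefore x = 4

Step 4 incorrectly concludes that x = 4 is the only solution. The proof shows that x = 4 is A solution (existence), but does not show it is the ONLY solution (uniqueness). In fact, x = -4 is also a solution since (-4)^2 = 16. Finding one solution doesn't prove there are no others.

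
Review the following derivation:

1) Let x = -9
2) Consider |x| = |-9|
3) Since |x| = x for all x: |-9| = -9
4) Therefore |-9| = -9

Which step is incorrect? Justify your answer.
Step 3: Since |x| = x for all x: |-9| = -9

Step 3 incorrectly states that |x| = x for all x. The correct definition is |x| = x when x >= 0, and |x| = -x when x < 0. Since -9 < 0, we have |-9| = -(-9) = 9, not -9.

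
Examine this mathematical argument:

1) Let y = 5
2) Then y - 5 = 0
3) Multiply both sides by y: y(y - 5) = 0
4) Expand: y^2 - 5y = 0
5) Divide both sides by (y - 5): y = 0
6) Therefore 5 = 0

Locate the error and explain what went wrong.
Step 5: Divide both sides by (y - 5): y = 0

Step 5 divides both sides by (y - 5). However, since y = 5, we have (y - 5) = 0. Division by zero is undefined, making this step invalid.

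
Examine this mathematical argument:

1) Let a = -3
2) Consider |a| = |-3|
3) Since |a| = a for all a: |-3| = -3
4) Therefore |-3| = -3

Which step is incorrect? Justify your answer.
Step 3: Since |a| = a for all a: |-3| = -3

Step 3 incorrectly states that |a| = a for all a. The correct definition is |a| = a when a >= 0, and |a| = -a when a < 0. Since -3 < 0, we have |-3| = -(-3) = 3, not -3.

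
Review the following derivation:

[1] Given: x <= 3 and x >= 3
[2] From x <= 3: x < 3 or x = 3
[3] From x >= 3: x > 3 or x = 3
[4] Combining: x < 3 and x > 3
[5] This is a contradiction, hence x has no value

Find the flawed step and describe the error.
Step 4: Combining: x < 3 and x > 3

Step 4 incorrectly combines the conditions. From x <= 3 and x >= 3, the intersection is x = 3. The error treats the 'or' cases as 'and' requirements. The correct conclusion is that x = 3 is the unique solution, not that no solution exists.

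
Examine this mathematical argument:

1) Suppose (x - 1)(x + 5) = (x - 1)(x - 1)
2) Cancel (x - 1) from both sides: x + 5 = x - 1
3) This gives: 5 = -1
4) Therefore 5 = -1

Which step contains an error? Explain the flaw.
Step 2: Cancel (x - 1) from both sides: x + 5 = x - 1

Step 2 cancels (x - 1) from both sides. This is only valid if (x - 1) ≠ 0, i.e., x ≠ 1. When x = 1, both sides equal zero regardless of the other factors. The correct approach requires considering x = 1 as a separate case.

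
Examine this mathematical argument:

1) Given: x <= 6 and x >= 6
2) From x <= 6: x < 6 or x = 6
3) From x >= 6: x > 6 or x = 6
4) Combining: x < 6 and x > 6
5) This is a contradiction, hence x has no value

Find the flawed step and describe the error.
Step 4: Combining: x < 6 and x > 6

Step 4 incorrectly combines the conditions. From x <= 6 and x >= 6, the intersection is x = 6. The error treats the 'or' cases as 'and' requirements. The correct conclusion is that x = 6 is the unique solution, not that no solution exists.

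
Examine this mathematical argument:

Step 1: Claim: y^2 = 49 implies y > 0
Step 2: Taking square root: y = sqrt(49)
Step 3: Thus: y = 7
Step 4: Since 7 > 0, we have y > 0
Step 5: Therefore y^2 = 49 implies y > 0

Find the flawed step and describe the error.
Step 2: Taking square root: y = sqrt(49)

Step 2 takes the square root and assumes the positive root only. The equation y^2 = 49 actually has two solutions: y = 7 and y = -7. The proof silently assumes y > 0 without justification, then uses this assumption to conclude y > 0, which is circular. The counterexample y = -7 shows the claim is false.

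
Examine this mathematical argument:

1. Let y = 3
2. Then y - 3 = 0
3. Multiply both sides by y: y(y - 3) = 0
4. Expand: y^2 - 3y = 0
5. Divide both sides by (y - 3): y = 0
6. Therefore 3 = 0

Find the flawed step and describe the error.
Step 5: Divide both sides by (y - 3): y = 0

Step 5 divides both sides by (y - 3). However, since y = 3, we have (y - 3) = 0. Division by zero is undefined, making this step invalid.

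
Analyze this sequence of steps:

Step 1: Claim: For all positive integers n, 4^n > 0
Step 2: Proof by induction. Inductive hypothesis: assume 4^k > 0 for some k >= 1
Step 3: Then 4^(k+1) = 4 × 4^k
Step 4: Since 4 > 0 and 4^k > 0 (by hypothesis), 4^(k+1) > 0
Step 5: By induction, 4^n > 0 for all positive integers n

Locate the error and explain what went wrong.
Step 5: By induction, 4^n > 0 for all positive integers n

Step 5 concludes the proof by induction, but no base case was ever established. A valid induction proof requires: (1) a base case proving 4^1 > 0, and (2) an inductive step showing IF 4^k > 0 THEN 4^(k+1) > 0. Steps 2-4 correctly establish the inductive step, but without the base case the conclusion in step 5 does not follow.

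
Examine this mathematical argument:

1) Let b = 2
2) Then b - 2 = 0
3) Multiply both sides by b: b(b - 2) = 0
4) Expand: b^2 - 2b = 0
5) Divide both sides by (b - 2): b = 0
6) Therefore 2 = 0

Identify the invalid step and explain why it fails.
Step 5: Divide both sides by (b - 2): b = 0

Step 5 divides both sides by (b - 2). However, since b = 2, we have (b - 2) = 0. Division by zero is undefined, making this step invalid.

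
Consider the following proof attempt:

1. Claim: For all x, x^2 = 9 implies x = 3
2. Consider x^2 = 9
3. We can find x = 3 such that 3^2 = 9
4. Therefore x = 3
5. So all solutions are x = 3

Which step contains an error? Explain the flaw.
Step 4: Therefore x = 3

Step 4 incorrectly concludes that x = 3 is the only solution. The proof shows that x = 3 is A solution (existence), but does not show it is the ONLY solution (uniqueness). In fact, x = -3 is also a solution since (-3)^2 = 9. Finding one solution doesn't prove there are no others.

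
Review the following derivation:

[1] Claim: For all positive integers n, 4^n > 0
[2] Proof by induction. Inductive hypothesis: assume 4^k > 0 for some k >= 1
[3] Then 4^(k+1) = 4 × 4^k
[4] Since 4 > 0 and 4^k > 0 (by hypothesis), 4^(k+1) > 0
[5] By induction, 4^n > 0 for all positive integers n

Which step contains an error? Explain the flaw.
Step 5: By induction, 4^n > 0 for all positive integers n

Step 5 concludes the proof by induction, but no base case was ever established. A valid induction proof requires: (1) a base case proving 4^1 > 0, and (2) an inductive step showing IF 4^k > 0 THEN 4^(k+1) > 0. Steps 2-4 correctly establish the inductive step, but without the base case the conclusion in step 5 does not follow.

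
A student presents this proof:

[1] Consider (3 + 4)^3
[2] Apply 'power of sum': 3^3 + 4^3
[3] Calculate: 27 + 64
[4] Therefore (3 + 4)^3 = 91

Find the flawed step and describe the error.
Step 2: Apply 'power of sum': 3^3 + 4^3

Step 2 incorrectly applies a non-existent rule '(a+b)^n = a^n + b^n'. This is false in general. The correct expansion uses the binomial theorem. The actual value is (3 + 4)^3 = 7^3 = 343, not 91.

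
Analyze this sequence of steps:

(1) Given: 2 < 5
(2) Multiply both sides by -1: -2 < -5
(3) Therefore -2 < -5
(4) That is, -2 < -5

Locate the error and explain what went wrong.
Step 2: Multiply both sides by -1: -2 < -5

Step 2 multiplies both sides by -1 but fails to reverse the inequality sign. When multiplying (or dividing) an inequality by a negative number, the direction must be reversed. Since 2 < 5, we should get -2 > -5, i.e., -2 > -5.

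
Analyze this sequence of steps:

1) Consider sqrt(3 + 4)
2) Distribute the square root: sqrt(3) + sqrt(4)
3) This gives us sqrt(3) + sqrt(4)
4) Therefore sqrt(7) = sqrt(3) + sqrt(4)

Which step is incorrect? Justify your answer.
Step 2: Distribute the square root: sqrt(3) + sqrt(4)

Step 2 incorrectly 'distributes' the square root over addition. The square root function does not distribute: sqrt(a + b) ≠ sqrt(a) + sqrt(b). In fact, sqrt(3 + 4) = sqrt(7) ≈ 2.6458, while sqrt(3) + sqrt(4) ≈ 3.7321.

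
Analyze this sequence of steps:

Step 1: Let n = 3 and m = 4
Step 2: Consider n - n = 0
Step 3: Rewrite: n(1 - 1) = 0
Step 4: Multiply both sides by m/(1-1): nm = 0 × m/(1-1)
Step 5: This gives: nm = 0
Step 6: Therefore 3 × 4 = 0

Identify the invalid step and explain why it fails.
Step 4: Multiply both sides by m/(1-1): nm = 0 × m/(1-1)

Step 4 multiplies both sides by m/(1-1). However, 1-1 = 0, so this is multiplication by m/0, which is undefined. We cannot multiply by an undefined expression.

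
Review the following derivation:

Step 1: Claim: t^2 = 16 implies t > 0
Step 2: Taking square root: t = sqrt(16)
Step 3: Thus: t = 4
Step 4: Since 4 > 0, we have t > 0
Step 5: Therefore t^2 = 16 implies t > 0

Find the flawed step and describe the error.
Step 2: Taking square root: t = sqrt(16)

Step 2 takes the square root and assumes the positive root only. The equation t^2 = 16 actually has two solutions: t = 4 and t = -4. The proof silently assumes t > 0 without justification, then uses this assumption to conclude t > 0, which is circular. The counterexample t = -4 shows the claim is false.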